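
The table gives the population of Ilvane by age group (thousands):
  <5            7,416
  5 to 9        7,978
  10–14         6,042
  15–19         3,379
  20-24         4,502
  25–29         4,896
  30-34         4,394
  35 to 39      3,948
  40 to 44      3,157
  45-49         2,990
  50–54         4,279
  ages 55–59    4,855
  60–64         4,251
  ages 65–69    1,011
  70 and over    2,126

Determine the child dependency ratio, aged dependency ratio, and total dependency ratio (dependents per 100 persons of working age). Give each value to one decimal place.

Youth dependency ratio: 52.7
Old-age dependency ratio: 7.7
Total dependency ratio: 60.4

0–14: 7,416 + 7,978 + 6,042 = 21,436
15–64: 3,379 + 4,502 + 4,896 + 4,394 + 3,948 + 3,157 + 2,990 + 4,279 + 4,855 + 4,251 = 40,651
65+: 1,011 + 2,126 = 3,137
Youth dependency ratio = 21,436 / 40,651 × 100 = 52.7
Old-age dependency ratio = 3,137 / 40,651 × 100 = 7.7
Total dependency ratio = (21,436 + 3,137) / 40,651 × 100 = 24,573 / 40,651 × 100 = 60.4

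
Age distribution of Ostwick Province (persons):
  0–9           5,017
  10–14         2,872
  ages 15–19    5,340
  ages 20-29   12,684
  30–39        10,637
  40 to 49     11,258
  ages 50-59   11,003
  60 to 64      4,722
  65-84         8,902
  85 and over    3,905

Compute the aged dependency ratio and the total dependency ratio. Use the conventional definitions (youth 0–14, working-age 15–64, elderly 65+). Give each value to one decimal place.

0–14: 5,017 + 2,872 = 7,889
15–64: 5,340 + 12,684 + 10,637 + 11,258 + 11,003 + 4,722 = 55,644
65+: 8,902 + 3,905 = 12,807
Old-age dependency ratio = 12,807 / 55,644 × 100 = 23.0
Total dependency ratio = (7,889 + 12,807) / 55,644 × 100 = 20,696 / 55,644 × 100 = 37.2

Old-age dependency ratio: 23.0
Total dependency ratio: 37.2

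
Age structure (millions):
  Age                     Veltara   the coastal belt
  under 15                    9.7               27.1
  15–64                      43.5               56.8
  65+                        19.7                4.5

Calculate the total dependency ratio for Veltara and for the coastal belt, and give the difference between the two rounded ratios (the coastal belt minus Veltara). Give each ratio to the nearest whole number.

Veltara: (9.7 + 19.7) / 43.5 × 100 = 29.4 / 43.5 × 100 = 68
the coastal belt: (27.1 + 4.5) / 56.8 × 100 = 31.6 / 56.8 × 100 = 56

Veltara: 68
the coastal belt: 56
Difference: -12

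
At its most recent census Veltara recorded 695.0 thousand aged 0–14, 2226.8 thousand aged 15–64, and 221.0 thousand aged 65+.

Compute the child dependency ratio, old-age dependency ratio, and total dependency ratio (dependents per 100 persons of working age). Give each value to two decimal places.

Youth dependency ratio: 31.21
Old-age dependency ratio: 9.92
Total dependency ratio: 41.14

Youth dependency ratio = 695.0 / 2226.8 × 100 = 31.21
Old-age dependency ratio = 221.0 / 2226.8 × 100 = 9.92
Total dependency ratio = (695.0 + 221.0) / 2226.8 × 100 = 916.0 / 2226.8 × 100 = 41.14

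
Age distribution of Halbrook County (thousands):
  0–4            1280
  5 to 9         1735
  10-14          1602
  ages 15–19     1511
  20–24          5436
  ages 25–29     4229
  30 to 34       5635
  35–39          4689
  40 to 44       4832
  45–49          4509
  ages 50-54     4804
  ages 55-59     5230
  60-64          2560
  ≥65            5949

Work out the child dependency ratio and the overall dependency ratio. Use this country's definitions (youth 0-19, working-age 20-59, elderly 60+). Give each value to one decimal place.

0–19: 1280 + 1735 + 1602 + 1511 = 6128
20–59: 5436 + 4229 + 5635 + 4689 + 4832 + 4509 + 4804 + 5230 = 39364
60+: 2560 + 5949 = 8509
Youth dependency ratio = 6128 / 39364 × 100 = 15.6
Total dependency ratio = (6128 + 8509) / 39364 × 100 = 14637 / 39364 × 100 = 37.2

Youth dependency ratio: 15.6
Total dependency ratio: 37.2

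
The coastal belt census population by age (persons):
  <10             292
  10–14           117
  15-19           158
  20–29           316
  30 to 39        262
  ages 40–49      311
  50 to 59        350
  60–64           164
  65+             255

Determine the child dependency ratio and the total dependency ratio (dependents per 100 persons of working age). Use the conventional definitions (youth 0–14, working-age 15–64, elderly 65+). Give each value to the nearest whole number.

Youth dependency ratio: 26
Total dependency ratio: 43

0–14: 292 + 117 = 409
15–64: 158 + 316 + 262 + 311 + 350 + 164 = 1 561
65+: 255
Youth dependency ratio = 409 / 1 561 × 100 = 26
Total dependency ratio = (409 + 255) / 1 561 × 100 = 664 / 1 561 × 100 = 43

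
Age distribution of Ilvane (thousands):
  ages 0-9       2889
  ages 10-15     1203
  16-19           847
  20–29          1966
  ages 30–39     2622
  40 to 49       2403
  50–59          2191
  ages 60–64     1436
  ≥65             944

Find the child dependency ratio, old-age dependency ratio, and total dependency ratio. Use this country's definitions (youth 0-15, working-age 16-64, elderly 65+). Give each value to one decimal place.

Youth dependency ratio: 35.7
Old-age dependency ratio: 8.2
Total dependency ratio: 43.9

0–15: 2889 + 1203 = 4092
16–64: 847 + 1966 + 2622 + 2403 + 2191 + 1436 = 11465
65+: 944
Youth dependency ratio = 4092 / 11465 × 100 = 35.7
Old-age dependency ratio = 944 / 11465 × 100 = 8.2
Total dependency ratio = (4092 + 944) / 11465 × 100 = 5036 / 11465 × 100 = 43.9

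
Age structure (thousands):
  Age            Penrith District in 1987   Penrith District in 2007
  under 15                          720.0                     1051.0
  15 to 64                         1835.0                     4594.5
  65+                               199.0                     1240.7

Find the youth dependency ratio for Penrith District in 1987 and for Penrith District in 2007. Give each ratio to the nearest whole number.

Penrith District in 1987: 39
Penrith District in 2007: 23

Penrith District in 1987: 720.0 / 1835.0 × 100 = 39
Penrith District in 2007: 1051.0 / 4594.5 × 100 = 23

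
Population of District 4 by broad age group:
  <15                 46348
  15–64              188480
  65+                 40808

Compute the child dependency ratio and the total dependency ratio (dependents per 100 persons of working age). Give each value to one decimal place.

Youth dependency ratio = 46348 / 188480 × 100 = 24.6
Total dependency ratio = (46348 + 40808) / 188480 × 100 = 87156 / 188480 × 100 = 46.2

Youth dependency ratio: 24.6
Total dependency ratio: 46.2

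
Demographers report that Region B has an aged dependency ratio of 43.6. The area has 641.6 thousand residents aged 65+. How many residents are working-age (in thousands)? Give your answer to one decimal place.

Working-age: 1 471.6

Old-age dependency ratio = elderly / working-age × 100
43.6 = 641.6 / W × 100
⇒ 1 471.6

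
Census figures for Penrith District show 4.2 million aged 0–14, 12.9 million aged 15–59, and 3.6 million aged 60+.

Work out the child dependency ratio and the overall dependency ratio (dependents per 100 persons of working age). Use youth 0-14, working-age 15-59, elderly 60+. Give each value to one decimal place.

Youth dependency ratio = 4.2 / 12.9 × 100 = 32.6
Total dependency ratio = (4.2 + 3.6) / 12.9 × 100 = 7.8 / 12.9 × 100 = 60.5

Youth dependency ratio: 32.6
Total dependency ratio: 60.5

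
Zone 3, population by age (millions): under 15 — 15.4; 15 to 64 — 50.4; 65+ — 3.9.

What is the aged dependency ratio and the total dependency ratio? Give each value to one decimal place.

Old-age dependency ratio: 7.7
Total dependency ratio: 38.3

Old-age dependency ratio = 3.9 / 50.4 × 100 = 7.7
Total dependency ratio = (15.4 + 3.9) / 50.4 × 100 = 19.3 / 50.4 × 100 = 38.3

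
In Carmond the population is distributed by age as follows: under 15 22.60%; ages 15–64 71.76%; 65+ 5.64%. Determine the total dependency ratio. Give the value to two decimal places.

Total dependency ratio: 39.35

Total dependency ratio = (22.60 + 5.64) / 71.76 × 100 = 28.24 / 71.76 × 100 = 39.35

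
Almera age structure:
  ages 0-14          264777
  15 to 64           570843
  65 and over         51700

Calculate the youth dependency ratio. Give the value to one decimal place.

Youth dependency ratio: 46.4

Youth dependency ratio = 264777 / 570843 × 100 = 46.4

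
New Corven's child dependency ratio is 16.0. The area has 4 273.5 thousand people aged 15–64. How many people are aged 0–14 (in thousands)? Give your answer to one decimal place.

Youth dependency ratio = youth / working-age × 100
16.0 = Y / 4 273.5 × 100
⇒ 683.8

Aged 0–14: 683.8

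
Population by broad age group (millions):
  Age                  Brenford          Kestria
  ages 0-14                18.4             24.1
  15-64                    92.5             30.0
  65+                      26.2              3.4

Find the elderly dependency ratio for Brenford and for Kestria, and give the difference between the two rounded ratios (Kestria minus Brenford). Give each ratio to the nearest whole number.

Brenford: 26.2 / 92.5 × 100 = 28
Kestria: 3.4 / 30.0 × 100 = 11

Brenford: 28
Kestria: 11
Difference: -17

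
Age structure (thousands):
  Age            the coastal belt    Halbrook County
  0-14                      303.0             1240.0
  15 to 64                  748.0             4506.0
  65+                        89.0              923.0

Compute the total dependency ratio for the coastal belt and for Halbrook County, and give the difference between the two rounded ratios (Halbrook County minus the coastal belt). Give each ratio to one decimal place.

the coastal belt: 52.4
Halbrook County: 48.0
Difference: -4.4

the coastal belt: (303.0 + 89.0) / 748.0 × 100 = 392.0 / 748.0 × 100 = 52.4
Halbrook County: (1240.0 + 923.0) / 4506.0 × 100 = 2163.0 / 4506.0 × 100 = 48.0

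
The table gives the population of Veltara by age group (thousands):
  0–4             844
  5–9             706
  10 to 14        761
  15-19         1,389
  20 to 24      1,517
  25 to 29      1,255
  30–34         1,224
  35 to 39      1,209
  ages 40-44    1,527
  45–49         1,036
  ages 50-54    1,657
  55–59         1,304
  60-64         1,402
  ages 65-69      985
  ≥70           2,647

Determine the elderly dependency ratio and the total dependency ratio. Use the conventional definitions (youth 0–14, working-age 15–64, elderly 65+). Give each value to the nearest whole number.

Old-age dependency ratio: 27
Total dependency ratio: 44

0–14: 844 + 706 + 761 = 2,311
15–64: 1,389 + 1,517 + 1,255 + 1,224 + 1,209 + 1,527 + 1,036 + 1,657 + 1,304 + 1,402 = 13,520
65+: 985 + 2,647 = 3,632
Old-age dependency ratio = 3,632 / 13,520 × 100 = 27
Total dependency ratio = (2,311 + 3,632) / 13,520 × 100 = 5,943 / 13,520 × 100 = 44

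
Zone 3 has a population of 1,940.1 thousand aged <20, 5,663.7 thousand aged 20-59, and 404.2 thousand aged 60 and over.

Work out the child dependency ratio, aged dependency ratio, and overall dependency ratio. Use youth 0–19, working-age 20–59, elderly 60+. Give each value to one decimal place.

Youth dependency ratio = 1,940.1 / 5,663.7 × 100 = 34.3
Old-age dependency ratio = 404.2 / 5,663.7 × 100 = 7.1
Total dependency ratio = (1,940.1 + 404.2) / 5,663.7 × 100 = 2,344.3 / 5,663.7 × 100 = 41.4

Youth dependency ratio: 34.3
Old-age dependency ratio: 7.1
Total dependency ratio: 41.4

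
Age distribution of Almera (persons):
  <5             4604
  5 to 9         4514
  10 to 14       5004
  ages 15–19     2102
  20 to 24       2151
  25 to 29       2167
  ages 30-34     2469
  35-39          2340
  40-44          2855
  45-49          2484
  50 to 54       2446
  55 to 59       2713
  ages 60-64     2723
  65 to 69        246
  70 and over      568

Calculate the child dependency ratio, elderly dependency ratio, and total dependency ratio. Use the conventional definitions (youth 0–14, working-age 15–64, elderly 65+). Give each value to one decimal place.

Youth dependency ratio: 57.8
Old-age dependency ratio: 3.3
Total dependency ratio: 61.1

0–14: 4604 + 4514 + 5004 = 14122
15–64: 2102 + 2151 + 2167 + 2469 + 2340 + 2855 + 2484 + 2446 + 2713 + 2723 = 24450
65+: 246 + 568 = 814
Youth dependency ratio = 14122 / 24450 × 100 = 57.8
Old-age dependency ratio = 814 / 24450 × 100 = 3.3
Total dependency ratio = (14122 + 814) / 24450 × 100 = 14936 / 24450 × 100 = 61.1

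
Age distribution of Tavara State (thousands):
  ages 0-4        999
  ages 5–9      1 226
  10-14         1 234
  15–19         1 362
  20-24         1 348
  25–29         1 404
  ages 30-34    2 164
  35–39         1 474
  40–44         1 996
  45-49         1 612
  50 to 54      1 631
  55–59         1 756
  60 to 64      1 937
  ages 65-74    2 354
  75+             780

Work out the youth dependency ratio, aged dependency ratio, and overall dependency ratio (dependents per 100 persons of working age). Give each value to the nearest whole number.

Youth dependency ratio: 21
Old-age dependency ratio: 19
Total dependency ratio: 40

0–14: 999 + 1 226 + 1 234 = 3 459
15–64: 1 362 + 1 348 + 1 404 + 2 164 + 1 474 + 1 996 + 1 612 + 1 631 + 1 756 + 1 937 = 16 684
65+: 2 354 + 780 = 3 134
Youth dependency ratio = 3 459 / 16 684 × 100 = 21
Old-age dependency ratio = 3 134 / 16 684 × 100 = 19
Total dependency ratio = (3 459 + 3 134) / 16 684 × 100 = 6 593 / 16 684 × 100 = 40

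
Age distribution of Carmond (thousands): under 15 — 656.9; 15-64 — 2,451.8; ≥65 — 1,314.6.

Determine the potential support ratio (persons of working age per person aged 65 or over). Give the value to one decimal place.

Potential support ratio: 1.9

Potential support ratio = 2,451.8 / 1,314.6 = 1.9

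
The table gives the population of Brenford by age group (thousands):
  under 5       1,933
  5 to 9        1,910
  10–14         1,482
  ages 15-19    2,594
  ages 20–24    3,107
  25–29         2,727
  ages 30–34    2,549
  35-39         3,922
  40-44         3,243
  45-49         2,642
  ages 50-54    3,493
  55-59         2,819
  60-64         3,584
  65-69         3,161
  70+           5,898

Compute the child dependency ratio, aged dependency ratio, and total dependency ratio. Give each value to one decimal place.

0–14: 1,933 + 1,910 + 1,482 = 5,325
15–64: 2,594 + 3,107 + 2,727 + 2,549 + 3,922 + 3,243 + 2,642 + 3,493 + 2,819 + 3,584 = 30,680
65+: 3,161 + 5,898 = 9,059
Youth dependency ratio = 5,325 / 30,680 × 100 = 17.4
Old-age dependency ratio = 9,059 / 30,680 × 100 = 29.5
Total dependency ratio = (5,325 + 9,059) / 30,680 × 100 = 14,384 / 30,680 × 100 = 46.9

Youth dependency ratio: 17.4
Old-age dependency ratio: 29.5
Total dependency ratio: 46.9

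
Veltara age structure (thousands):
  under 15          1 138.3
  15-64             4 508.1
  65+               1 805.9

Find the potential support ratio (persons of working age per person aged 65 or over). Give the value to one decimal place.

Potential support ratio = 4 508.1 / 1 805.9 = 2.5

Potential support ratio: 2.5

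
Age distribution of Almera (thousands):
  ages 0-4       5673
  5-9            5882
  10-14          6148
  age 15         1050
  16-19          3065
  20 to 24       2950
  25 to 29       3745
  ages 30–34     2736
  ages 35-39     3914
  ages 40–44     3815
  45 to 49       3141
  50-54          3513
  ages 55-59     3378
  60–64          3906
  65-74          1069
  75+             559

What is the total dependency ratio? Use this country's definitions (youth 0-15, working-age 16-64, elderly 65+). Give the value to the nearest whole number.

0–15: 5673 + 5882 + 6148 + 1050 = 18753
16–64: 3065 + 2950 + 3745 + 2736 + 3914 + 3815 + 3141 + 3513 + 3378 + 3906 = 34163
65+: 1069 + 559 = 1628
Total dependency ratio = (18753 + 1628) / 34163 × 100 = 20381 / 34163 × 100 = 60

Total dependency ratio: 60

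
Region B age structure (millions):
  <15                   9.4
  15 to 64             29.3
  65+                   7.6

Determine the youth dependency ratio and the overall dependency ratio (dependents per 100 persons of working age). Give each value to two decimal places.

Youth dependency ratio = 9.4 / 29.3 × 100 = 32.08
Total dependency ratio = (9.4 + 7.6) / 29.3 × 100 = 17.0 / 29.3 × 100 = 58.02

Youth dependency ratio: 32.08
Total dependency ratio: 58.02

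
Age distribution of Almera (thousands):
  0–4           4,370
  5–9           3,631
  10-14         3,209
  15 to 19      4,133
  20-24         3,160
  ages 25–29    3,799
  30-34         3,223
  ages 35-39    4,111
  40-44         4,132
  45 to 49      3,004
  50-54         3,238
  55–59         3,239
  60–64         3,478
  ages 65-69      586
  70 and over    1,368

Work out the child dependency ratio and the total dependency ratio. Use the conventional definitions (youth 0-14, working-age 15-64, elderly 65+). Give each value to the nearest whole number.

Youth dependency ratio: 32
Total dependency ratio: 37

0–14: 4,370 + 3,631 + 3,209 = 11,210
15–64: 4,133 + 3,160 + 3,799 + 3,223 + 4,111 + 4,132 + 3,004 + 3,238 + 3,239 + 3,478 = 35,517
65+: 586 + 1,368 = 1,954
Youth dependency ratio = 11,210 / 35,517 × 100 = 32
Total dependency ratio = (11,210 + 1,954) / 35,517 × 100 = 13,164 / 35,517 × 100 = 37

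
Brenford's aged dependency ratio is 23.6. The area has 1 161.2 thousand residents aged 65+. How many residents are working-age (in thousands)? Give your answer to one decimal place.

Working-age: 4 920.3

Old-age dependency ratio = elderly / working-age × 100
23.6 = 1 161.2 / W × 100
⇒ 4 920.3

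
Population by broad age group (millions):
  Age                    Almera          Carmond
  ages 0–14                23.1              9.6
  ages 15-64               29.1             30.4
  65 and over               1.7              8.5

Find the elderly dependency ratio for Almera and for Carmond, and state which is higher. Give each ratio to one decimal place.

Almera: 1.7 / 29.1 × 100 = 5.8
Carmond: 8.5 / 30.4 × 100 = 28.0

Almera: 5.8
Carmond: 28.0
Higher: Carmond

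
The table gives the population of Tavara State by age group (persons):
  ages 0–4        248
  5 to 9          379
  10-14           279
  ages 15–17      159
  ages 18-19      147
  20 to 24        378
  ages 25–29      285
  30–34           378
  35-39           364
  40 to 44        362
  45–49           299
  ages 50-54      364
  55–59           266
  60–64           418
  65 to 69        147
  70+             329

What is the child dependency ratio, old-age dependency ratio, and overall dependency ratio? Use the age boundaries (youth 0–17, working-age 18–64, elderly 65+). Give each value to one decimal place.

0–17: 248 + 379 + 279 + 159 = 1065
18–64: 147 + 378 + 285 + 378 + 364 + 362 + 299 + 364 + 266 + 418 = 3261
65+: 147 + 329 = 476
Youth dependency ratio = 1065 / 3261 × 100 = 32.7
Old-age dependency ratio = 476 / 3261 × 100 = 14.6
Total dependency ratio = (1065 + 476) / 3261 × 100 = 1541 / 3261 × 100 = 47.3

Youth dependency ratio: 32.7
Old-age dependency ratio: 14.6
Total dependency ratio: 47.3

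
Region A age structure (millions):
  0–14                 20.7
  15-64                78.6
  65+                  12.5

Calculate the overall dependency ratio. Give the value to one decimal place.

Total dependency ratio: 42.2

Total dependency ratio = (20.7 + 12.5) / 78.6 × 100 = 33.2 / 78.6 × 100 = 42.2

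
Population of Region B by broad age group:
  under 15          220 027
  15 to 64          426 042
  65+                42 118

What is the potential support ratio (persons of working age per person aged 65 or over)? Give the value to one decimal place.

Potential support ratio = 426 042 / 42 118 = 10.1

Potential support ratio: 10.1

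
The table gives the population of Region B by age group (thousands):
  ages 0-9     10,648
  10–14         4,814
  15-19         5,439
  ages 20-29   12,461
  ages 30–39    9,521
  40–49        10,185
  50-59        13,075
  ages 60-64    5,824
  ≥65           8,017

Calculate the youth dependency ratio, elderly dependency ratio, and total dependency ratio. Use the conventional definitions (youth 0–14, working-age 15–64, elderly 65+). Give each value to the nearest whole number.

Youth dependency ratio: 27
Old-age dependency ratio: 14
Total dependency ratio: 42

0–14: 10,648 + 4,814 = 15,462
15–64: 5,439 + 12,461 + 9,521 + 10,185 + 13,075 + 5,824 = 56,505
65+: 8,017
Youth dependency ratio = 15,462 / 56,505 × 100 = 27
Old-age dependency ratio = 8,017 / 56,505 × 100 = 14
Total dependency ratio = (15,462 + 8,017) / 56,505 × 100 = 23,479 / 56,505 × 100 = 42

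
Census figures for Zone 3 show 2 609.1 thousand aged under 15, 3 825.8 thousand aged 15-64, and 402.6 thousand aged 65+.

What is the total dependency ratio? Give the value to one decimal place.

Total dependency ratio = (2 609.1 + 402.6) / 3 825.8 × 100 = 3 011.7 / 3 825.8 × 100 = 78.7

Total dependency ratio: 78.7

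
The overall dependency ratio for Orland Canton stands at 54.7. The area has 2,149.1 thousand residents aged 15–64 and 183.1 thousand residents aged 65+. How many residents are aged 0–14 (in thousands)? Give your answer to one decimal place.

Aged 0–14: 992.5

Total dependency ratio = (youth + elderly) / working-age × 100
54.7 = (Y + 183.1) / 2,149.1 × 100
⇒ 992.5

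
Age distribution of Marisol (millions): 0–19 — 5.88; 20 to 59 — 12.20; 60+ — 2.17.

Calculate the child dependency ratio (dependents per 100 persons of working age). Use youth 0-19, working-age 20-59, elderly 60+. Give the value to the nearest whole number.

Youth dependency ratio = 5.88 / 12.20 × 100 = 48

Youth dependency ratio: 48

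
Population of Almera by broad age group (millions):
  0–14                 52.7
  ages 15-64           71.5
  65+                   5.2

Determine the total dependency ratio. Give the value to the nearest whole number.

Total dependency ratio = (52.7 + 5.2) / 71.5 × 100 = 57.9 / 71.5 × 100 = 81

Total dependency ratio: 81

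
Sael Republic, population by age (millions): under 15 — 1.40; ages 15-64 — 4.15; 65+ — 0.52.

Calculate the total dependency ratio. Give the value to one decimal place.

Total dependency ratio: 46.3

Total dependency ratio = (1.40 + 0.52) / 4.15 × 100 = 1.92 / 4.15 × 100 = 46.3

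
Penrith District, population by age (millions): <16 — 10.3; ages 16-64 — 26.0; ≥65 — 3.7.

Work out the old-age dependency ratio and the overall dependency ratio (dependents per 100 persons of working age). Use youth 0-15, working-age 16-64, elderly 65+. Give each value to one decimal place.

Old-age dependency ratio: 14.2
Total dependency ratio: 53.8

Old-age dependency ratio = 3.7 / 26.0 × 100 = 14.2
Total dependency ratio = (10.3 + 3.7) / 26.0 × 100 = 14.0 / 26.0 × 100 = 53.8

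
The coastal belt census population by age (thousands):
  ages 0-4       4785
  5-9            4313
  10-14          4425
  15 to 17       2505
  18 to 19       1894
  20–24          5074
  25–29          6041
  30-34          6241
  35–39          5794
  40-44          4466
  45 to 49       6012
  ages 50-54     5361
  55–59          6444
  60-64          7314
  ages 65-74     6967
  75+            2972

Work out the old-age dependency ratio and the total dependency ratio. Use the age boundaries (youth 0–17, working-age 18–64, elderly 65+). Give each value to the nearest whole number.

0–17: 4785 + 4313 + 4425 + 2505 = 16028
18–64: 1894 + 5074 + 6041 + 6241 + 5794 + 4466 + 6012 + 5361 + 6444 + 7314 = 54641
65+: 6967 + 2972 = 9939
Old-age dependency ratio = 9939 / 54641 × 100 = 18
Total dependency ratio = (16028 + 9939) / 54641 × 100 = 25967 / 54641 × 100 = 48

Old-age dependency ratio: 18
Total dependency ratio: 48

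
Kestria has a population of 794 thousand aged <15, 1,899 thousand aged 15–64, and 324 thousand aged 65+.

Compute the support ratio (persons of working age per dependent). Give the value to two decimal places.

Support ratio = 1,899 / (794 + 324) = 1,899 / 1,118 = 1.70

Support ratio: 1.70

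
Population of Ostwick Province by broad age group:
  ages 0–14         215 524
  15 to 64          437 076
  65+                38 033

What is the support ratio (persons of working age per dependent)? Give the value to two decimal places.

Support ratio: 1.72

Support ratio = 437 076 / (215 524 + 38 033) = 437 076 / 253 557 = 1.72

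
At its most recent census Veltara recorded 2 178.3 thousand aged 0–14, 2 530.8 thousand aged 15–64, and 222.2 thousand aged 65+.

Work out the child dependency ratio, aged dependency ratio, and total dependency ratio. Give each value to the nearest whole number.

Youth dependency ratio: 86
Old-age dependency ratio: 9
Total dependency ratio: 95

Youth dependency ratio = 2 178.3 / 2 530.8 × 100 = 86
Old-age dependency ratio = 222.2 / 2 530.8 × 100 = 9
Total dependency ratio = (2 178.3 + 222.2) / 2 530.8 × 100 = 2 400.5 / 2 530.8 × 100 = 95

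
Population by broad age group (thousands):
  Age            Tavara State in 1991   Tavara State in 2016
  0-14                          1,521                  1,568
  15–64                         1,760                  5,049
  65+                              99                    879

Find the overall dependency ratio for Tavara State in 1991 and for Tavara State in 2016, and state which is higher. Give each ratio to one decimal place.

Tavara State in 1991: 92.0
Tavara State in 2016: 48.5
Higher: Tavara State in 1991

Tavara State in 1991: (1,521 + 99) / 1,760 × 100 = 1,620 / 1,760 × 100 = 92.0
Tavara State in 2016: (1,568 + 879) / 5,049 × 100 = 2,447 / 5,049 × 100 = 48.5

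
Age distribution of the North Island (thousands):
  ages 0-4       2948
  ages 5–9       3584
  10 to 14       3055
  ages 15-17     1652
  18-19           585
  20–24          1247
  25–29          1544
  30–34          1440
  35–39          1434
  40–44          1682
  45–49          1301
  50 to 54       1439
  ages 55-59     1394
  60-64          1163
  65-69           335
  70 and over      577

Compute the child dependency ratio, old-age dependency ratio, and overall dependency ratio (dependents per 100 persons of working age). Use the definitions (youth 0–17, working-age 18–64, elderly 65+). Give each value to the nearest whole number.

Youth dependency ratio: 85
Old-age dependency ratio: 7
Total dependency ratio: 92

0–17: 2948 + 3584 + 3055 + 1652 = 11239
18–64: 585 + 1247 + 1544 + 1440 + 1434 + 1682 + 1301 + 1439 + 1394 + 1163 = 13229
65+: 335 + 577 = 912
Youth dependency ratio = 11239 / 13229 × 100 = 85
Old-age dependency ratio = 912 / 13229 × 100 = 7
Total dependency ratio = (11239 + 912) / 13229 × 100 = 12151 / 13229 × 100 = 92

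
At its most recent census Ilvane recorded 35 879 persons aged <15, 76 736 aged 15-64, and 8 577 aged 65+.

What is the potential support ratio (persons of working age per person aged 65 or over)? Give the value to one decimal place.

Potential support ratio = 76 736 / 8 577 = 8.9

Potential support ratio: 8.9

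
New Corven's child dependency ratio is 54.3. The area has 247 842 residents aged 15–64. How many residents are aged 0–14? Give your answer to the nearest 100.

Youth dependency ratio = youth / working-age × 100
54.3 = Y / 247 842 × 100
⇒ 134 600

Aged 0–14: 134 600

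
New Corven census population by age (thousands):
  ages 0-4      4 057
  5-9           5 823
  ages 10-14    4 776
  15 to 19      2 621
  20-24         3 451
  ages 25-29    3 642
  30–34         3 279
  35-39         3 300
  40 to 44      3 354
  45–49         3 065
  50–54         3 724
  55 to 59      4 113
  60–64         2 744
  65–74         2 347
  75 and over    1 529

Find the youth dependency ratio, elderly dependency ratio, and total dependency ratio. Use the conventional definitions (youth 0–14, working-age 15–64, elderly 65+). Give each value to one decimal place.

Youth dependency ratio: 44.0
Old-age dependency ratio: 11.6
Total dependency ratio: 55.7

0–14: 4 057 + 5 823 + 4 776 = 14 656
15–64: 2 621 + 3 451 + 3 642 + 3 279 + 3 300 + 3 354 + 3 065 + 3 724 + 4 113 + 2 744 = 33 293
65+: 2 347 + 1 529 = 3 876
Youth dependency ratio = 14 656 / 33 293 × 100 = 44.0
Old-age dependency ratio = 3 876 / 33 293 × 100 = 11.6
Total dependency ratio = (14 656 + 3 876) / 33 293 × 100 = 18 532 / 33 293 × 100 = 55.7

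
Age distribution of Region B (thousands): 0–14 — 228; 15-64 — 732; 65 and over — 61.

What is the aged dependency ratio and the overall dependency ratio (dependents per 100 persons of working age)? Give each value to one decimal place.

Old-age dependency ratio: 8.3
Total dependency ratio: 39.5

Old-age dependency ratio = 61 / 732 × 100 = 8.3
Total dependency ratio = (228 + 61) / 732 × 100 = 289 / 732 × 100 = 39.5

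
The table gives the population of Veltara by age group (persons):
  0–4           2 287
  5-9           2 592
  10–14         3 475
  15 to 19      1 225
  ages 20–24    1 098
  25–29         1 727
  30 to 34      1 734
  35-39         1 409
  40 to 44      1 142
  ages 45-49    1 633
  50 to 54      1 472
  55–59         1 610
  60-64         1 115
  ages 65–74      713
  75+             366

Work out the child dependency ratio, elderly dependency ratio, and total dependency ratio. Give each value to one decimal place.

0–14: 2 287 + 2 592 + 3 475 = 8 354
15–64: 1 225 + 1 098 + 1 727 + 1 734 + 1 409 + 1 142 + 1 633 + 1 472 + 1 610 + 1 115 = 14 165
65+: 713 + 366 = 1 079
Youth dependency ratio = 8 354 / 14 165 × 100 = 59.0
Old-age dependency ratio = 1 079 / 14 165 × 100 = 7.6
Total dependency ratio = (8 354 + 1 079) / 14 165 × 100 = 9 433 / 14 165 × 100 = 66.6

Youth dependency ratio: 59.0
Old-age dependency ratio: 7.6
Total dependency ratio: 66.6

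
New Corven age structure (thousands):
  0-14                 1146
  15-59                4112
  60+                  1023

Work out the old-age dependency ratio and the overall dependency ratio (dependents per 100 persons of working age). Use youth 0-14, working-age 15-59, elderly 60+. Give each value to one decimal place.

Old-age dependency ratio = 1023 / 4112 × 100 = 24.9
Total dependency ratio = (1146 + 1023) / 4112 × 100 = 2169 / 4112 × 100 = 52.7

Old-age dependency ratio: 24.9
Total dependency ratio: 52.7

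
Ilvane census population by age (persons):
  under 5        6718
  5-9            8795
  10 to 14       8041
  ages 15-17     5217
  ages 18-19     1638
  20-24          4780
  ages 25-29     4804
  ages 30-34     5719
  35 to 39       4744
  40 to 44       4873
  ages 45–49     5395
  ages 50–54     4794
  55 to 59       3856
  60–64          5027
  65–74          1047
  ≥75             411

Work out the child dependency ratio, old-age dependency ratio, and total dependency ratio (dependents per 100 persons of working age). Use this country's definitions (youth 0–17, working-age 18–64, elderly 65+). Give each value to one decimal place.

Youth dependency ratio: 63.1
Old-age dependency ratio: 3.2
Total dependency ratio: 66.2

0–17: 6718 + 8795 + 8041 + 5217 = 28771
18–64: 1638 + 4780 + 4804 + 5719 + 4744 + 4873 + 5395 + 4794 + 3856 + 5027 = 45630
65+: 1047 + 411 = 1458
Youth dependency ratio = 28771 / 45630 × 100 = 63.1
Old-age dependency ratio = 1458 / 45630 × 100 = 3.2
Total dependency ratio = (28771 + 1458) / 45630 × 100 = 30229 / 45630 × 100 = 66.2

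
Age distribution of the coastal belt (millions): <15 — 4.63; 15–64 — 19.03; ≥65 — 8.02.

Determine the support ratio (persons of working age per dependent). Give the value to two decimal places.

Support ratio: 1.50

Support ratio = 19.03 / (4.63 + 8.02) = 19.03 / 12.65 = 1.50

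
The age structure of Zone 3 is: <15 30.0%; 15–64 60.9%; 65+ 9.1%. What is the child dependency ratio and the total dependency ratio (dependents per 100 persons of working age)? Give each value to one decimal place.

Youth dependency ratio: 49.3
Total dependency ratio: 64.2

Youth dependency ratio = 30.0 / 60.9 × 100 = 49.3
Total dependency ratio = (30.0 + 9.1) / 60.9 × 100 = 39.1 / 60.9 × 100 = 64.2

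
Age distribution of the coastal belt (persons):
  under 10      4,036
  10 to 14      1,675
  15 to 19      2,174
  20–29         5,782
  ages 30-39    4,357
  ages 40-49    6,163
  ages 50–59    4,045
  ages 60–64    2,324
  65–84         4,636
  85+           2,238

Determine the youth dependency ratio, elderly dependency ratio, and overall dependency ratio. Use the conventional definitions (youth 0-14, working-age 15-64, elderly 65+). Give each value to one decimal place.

Youth dependency ratio: 23.0
Old-age dependency ratio: 27.7
Total dependency ratio: 50.7

0–14: 4,036 + 1,675 = 5,711
15–64: 2,174 + 5,782 + 4,357 + 6,163 + 4,045 + 2,324 = 24,845
65+: 4,636 + 2,238 = 6,874
Youth dependency ratio = 5,711 / 24,845 × 100 = 23.0
Old-age dependency ratio = 6,874 / 24,845 × 100 = 27.7
Total dependency ratio = (5,711 + 6,874) / 24,845 × 100 = 12,585 / 24,845 × 100 = 50.7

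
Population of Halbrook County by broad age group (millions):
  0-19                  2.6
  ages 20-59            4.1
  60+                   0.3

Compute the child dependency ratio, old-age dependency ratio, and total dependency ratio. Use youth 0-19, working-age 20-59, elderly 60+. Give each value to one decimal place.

Youth dependency ratio = 2.6 / 4.1 × 100 = 63.4
Old-age dependency ratio = 0.3 / 4.1 × 100 = 7.3
Total dependency ratio = (2.6 + 0.3) / 4.1 × 100 = 2.9 / 4.1 × 100 = 70.7

Youth dependency ratio: 63.4
Old-age dependency ratio: 7.3
Total dependency ratio: 70.7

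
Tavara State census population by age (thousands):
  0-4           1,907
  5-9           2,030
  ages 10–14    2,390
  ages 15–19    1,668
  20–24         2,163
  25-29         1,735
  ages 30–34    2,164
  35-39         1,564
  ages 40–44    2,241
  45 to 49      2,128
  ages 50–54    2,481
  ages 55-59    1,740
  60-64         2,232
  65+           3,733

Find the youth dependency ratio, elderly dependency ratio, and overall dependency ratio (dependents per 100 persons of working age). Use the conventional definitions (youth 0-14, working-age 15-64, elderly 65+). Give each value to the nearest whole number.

0–14: 1,907 + 2,030 + 2,390 = 6,327
15–64: 1,668 + 2,163 + 1,735 + 2,164 + 1,564 + 2,241 + 2,128 + 2,481 + 1,740 + 2,232 = 20,116
65+: 3,733
Youth dependency ratio = 6,327 / 20,116 × 100 = 31
Old-age dependency ratio = 3,733 / 20,116 × 100 = 19
Total dependency ratio = (6,327 + 3,733) / 20,116 × 100 = 10,060 / 20,116 × 100 = 50

Youth dependency ratio: 31
Old-age dependency ratio: 19
Total dependency ratio: 50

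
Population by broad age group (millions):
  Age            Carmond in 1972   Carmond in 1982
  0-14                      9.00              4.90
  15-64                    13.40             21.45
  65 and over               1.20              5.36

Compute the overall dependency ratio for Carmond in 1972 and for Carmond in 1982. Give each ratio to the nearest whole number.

Carmond in 1972: (9.00 + 1.20) / 13.40 × 100 = 10.20 / 13.40 × 100 = 76
Carmond in 1982: (4.90 + 5.36) / 21.45 × 100 = 10.26 / 21.45 × 100 = 48

Carmond in 1972: 76
Carmond in 1982: 48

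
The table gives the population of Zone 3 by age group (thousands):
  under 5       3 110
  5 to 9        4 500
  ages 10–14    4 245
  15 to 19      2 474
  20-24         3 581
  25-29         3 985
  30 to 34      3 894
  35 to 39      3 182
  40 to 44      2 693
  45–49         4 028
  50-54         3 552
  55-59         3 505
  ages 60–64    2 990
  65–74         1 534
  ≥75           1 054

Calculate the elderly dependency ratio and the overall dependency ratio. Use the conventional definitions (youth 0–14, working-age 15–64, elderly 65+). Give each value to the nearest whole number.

Old-age dependency ratio: 8
Total dependency ratio: 43

0–14: 3 110 + 4 500 + 4 245 = 11 855
15–64: 2 474 + 3 581 + 3 985 + 3 894 + 3 182 + 2 693 + 4 028 + 3 552 + 3 505 + 2 990 = 33 884
65+: 1 534 + 1 054 = 2 588
Old-age dependency ratio = 2 588 / 33 884 × 100 = 8
Total dependency ratio = (11 855 + 2 588) / 33 884 × 100 = 14 443 / 33 884 × 100 = 43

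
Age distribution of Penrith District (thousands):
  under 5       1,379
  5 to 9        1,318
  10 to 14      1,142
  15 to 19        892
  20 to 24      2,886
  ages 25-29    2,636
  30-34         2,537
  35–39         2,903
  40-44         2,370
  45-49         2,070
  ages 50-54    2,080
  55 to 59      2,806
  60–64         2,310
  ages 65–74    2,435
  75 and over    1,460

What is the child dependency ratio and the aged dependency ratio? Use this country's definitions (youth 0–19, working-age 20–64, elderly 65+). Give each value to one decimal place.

0–19: 1,379 + 1,318 + 1,142 + 892 = 4,731
20–64: 2,886 + 2,636 + 2,537 + 2,903 + 2,370 + 2,070 + 2,080 + 2,806 + 2,310 = 22,598
65+: 2,435 + 1,460 = 3,895
Youth dependency ratio = 4,731 / 22,598 × 100 = 20.9
Old-age dependency ratio = 3,895 / 22,598 × 100 = 17.2

Youth dependency ratio: 20.9
Old-age dependency ratio: 17.2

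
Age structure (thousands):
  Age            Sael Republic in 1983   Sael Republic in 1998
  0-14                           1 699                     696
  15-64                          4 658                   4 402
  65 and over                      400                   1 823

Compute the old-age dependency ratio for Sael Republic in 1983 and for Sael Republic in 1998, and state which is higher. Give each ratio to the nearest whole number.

Sael Republic in 1983: 9
Sael Republic in 1998: 41
Higher: Sael Republic in 1998

Sael Republic in 1983: 400 / 4 658 × 100 = 9
Sael Republic in 1998: 1 823 / 4 402 × 100 = 41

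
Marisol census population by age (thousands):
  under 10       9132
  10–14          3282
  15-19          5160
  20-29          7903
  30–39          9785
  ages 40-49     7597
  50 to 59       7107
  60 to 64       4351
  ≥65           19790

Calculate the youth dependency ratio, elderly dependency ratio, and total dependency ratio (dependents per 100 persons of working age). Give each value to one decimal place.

Youth dependency ratio: 29.6
Old-age dependency ratio: 47.2
Total dependency ratio: 76.9

0–14: 9132 + 3282 = 12414
15–64: 5160 + 7903 + 9785 + 7597 + 7107 + 4351 = 41903
65+: 19790
Youth dependency ratio = 12414 / 41903 × 100 = 29.6
Old-age dependency ratio = 19790 / 41903 × 100 = 47.2
Total dependency ratio = (12414 + 19790) / 41903 × 100 = 32204 / 41903 × 100 = 76.9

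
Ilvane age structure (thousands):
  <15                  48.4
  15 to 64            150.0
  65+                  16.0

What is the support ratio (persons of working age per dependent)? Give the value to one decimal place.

Support ratio: 2.3

Support ratio = 150.0 / (48.4 + 16.0) = 150.0 / 64.4 = 2.3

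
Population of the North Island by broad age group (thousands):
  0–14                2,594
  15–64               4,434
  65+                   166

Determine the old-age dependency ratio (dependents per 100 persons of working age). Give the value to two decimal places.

Old-age dependency ratio = 166 / 4,434 × 100 = 3.74

Old-age dependency ratio: 3.74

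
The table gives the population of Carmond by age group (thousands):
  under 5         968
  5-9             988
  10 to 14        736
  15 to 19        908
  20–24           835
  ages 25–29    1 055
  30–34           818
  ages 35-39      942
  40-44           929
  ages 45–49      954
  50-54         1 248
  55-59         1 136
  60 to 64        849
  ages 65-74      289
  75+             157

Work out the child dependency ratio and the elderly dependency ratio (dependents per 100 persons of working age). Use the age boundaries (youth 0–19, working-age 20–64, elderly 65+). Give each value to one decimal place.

Youth dependency ratio: 41.1
Old-age dependency ratio: 5.1

0–19: 968 + 988 + 736 + 908 = 3 600
20–64: 835 + 1 055 + 818 + 942 + 929 + 954 + 1 248 + 1 136 + 849 = 8 766
65+: 289 + 157 = 446
Youth dependency ratio = 3 600 / 8 766 × 100 = 41.1
Old-age dependency ratio = 446 / 8 766 × 100 = 5.1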